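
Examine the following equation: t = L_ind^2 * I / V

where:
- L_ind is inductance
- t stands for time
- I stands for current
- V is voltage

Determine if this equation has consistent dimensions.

No

L_ind (inductance) has dimensions [I^-2 L^2 M T^-2].
t (time) has dimensions [T].
I (current) has dimensions [I].
V (voltage) has dimensions [I^-1 L^2 M T^-3].

Left side: [T]
Right side: [I^-2 L^2 M T^-1]

The two sides have different dimensions, so the equation is NOT dimensionally consistent.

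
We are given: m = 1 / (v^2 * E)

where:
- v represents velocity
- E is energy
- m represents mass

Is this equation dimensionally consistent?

No

v (velocity) has dimensions [L T^-1].
E (energy) has dimensions [L^2 M T^-2].
m (mass) has dimensions [M].

Left side: [M]
Right side: [L^-4 M^-1 T^4]

The two sides have different dimensions, so the equation is NOT dimensionally consistent.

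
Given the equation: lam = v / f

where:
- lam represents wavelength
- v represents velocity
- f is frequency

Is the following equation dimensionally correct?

Yes

lam (wavelength) has dimensions [L].
v (velocity) has dimensions [L T^-1].
f (frequency) has dimensions [T^-1].

Left side: [L]
Right side: [L]

Both sides have the same dimensions, so the equation is dimensionally consistent.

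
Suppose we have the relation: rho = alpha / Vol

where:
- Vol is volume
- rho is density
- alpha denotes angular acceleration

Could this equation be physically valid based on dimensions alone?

No

Vol (volume) has dimensions [L^3].
rho (density) has dimensions [L^-3 M].
alpha (angular acceleration) has dimensions [T^-2].

Left side: [L^-3 M]
Right side: [L^-3 T^-2]

The two sides have different dimensions, so the equation is NOT dimensionally consistent.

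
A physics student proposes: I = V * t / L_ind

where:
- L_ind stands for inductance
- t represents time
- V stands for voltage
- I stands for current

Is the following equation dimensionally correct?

Yes

L_ind (inductance) has dimensions [I^-2 L^2 M T^-2].
t (time) has dimensions [T].
V (voltage) has dimensions [I^-1 L^2 M T^-3].
I (current) has dimensions [I].

Left side: [I]
Right side: [I]

Both sides have the same dimensions, so the equation is dimensionally consistent.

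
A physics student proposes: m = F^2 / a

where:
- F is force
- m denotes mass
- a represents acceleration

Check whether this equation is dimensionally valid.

No

F (force) has dimensions [L M T^-2].
m (mass) has dimensions [M].
a (acceleration) has dimensions [L T^-2].

Left side: [M]
Right side: [L M^2 T^-2]

The two sides have different dimensions, so the equation is NOT dimensionally consistent.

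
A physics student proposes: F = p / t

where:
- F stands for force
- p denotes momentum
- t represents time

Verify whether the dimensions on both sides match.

Yes

F (force) has dimensions [L M T^-2].
p (momentum) has dimensions [L M T^-1].
t (time) has dimensions [T].

Left side: [L M T^-2]
Right side: [L M T^-2]

Both sides have the same dimensions, so the equation is dimensionally consistent.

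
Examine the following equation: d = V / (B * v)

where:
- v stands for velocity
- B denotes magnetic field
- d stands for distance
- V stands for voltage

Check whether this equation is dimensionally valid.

Yes

v (velocity) has dimensions [L T^-1].
B (magnetic field) has dimensions [I^-1 M T^-2].
d (distance) has dimensions [L].
V (voltage) has dimensions [I^-1 L^2 M T^-3].

Left side: [L]
Right side: [L]

Both sides have the same dimensions, so the equation is dimensionally consistent.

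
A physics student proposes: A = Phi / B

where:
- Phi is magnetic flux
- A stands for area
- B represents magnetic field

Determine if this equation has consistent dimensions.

Yes

Phi (magnetic flux) has dimensions [I^-1 L^2 M T^-2].
A (area) has dimensions [L^2].
B (magnetic field) has dimensions [I^-1 M T^-2].

Left side: [L^2]
Right side: [L^2]

Both sides have the same dimensions, so the equation is dimensionally consistent.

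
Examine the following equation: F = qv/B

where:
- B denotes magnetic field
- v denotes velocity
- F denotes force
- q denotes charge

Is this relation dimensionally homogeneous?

No

B (magnetic field) has dimensions [I^-1 M T^-2].
v (velocity) has dimensions [L T^-1].
F (force) has dimensions [L M T^-2].
q (charge) has dimensions [I T].

Left side: [L M T^-2]
Right side: [I^2 L M^-1 T^2]

The two sides have different dimensions, so the equation is NOT dimensionally consistent.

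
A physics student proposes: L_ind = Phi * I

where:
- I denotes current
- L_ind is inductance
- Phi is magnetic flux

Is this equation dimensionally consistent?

No

I (current) has dimensions [I].
L_ind (inductance) has dimensions [I^-2 L^2 M T^-2].
Phi (magnetic flux) has dimensions [I^-1 L^2 M T^-2].

Left side: [I^-2 L^2 M T^-2]
Right side: [L^2 M T^-2]

The two sides have different dimensions, so the equation is NOT dimensionally consistent.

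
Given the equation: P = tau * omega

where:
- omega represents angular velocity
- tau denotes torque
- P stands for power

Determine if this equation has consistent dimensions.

Yes

omega (angular velocity) has dimensions [T^-1].
tau (torque) has dimensions [L^2 M T^-2].
P (power) has dimensions [L^2 M T^-3].

Left side: [L^2 M T^-3]
Right side: [L^2 M T^-3]

Both sides have the same dimensions, so the equation is dimensionally consistent.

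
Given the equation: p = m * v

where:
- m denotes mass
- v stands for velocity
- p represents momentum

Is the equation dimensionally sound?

Yes

m (mass) has dimensions [M].
v (velocity) has dimensions [L T^-1].
p (momentum) has dimensions [L M T^-1].

Left side: [L M T^-1]
Right side: [L M T^-1]

Both sides have the same dimensions, so the equation is dimensionally consistent.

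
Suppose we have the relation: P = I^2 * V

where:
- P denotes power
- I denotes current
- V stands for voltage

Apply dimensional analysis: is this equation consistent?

No

P (power) has dimensions [L^2 M T^-3].
I (current) has dimensions [I].
V (voltage) has dimensions [I^-1 L^2 M T^-3].

Left side: [L^2 M T^-3]
Right side: [I L^2 M T^-3]

The two sides have different dimensions, so the equation is NOT dimensionally consistent.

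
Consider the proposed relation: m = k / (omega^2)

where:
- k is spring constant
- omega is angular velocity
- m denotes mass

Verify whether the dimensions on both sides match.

Yes

k (spring constant) has dimensions [M T^-2].
omega (angular velocity) has dimensions [T^-1].
m (mass) has dimensions [M].

Left side: [M]
Right side: [M]

Both sides have the same dimensions, so the equation is dimensionally consistent.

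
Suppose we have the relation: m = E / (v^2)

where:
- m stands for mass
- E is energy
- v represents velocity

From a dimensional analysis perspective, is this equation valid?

Yes

m (mass) has dimensions [M].
E (energy) has dimensions [L^2 M T^-2].
v (velocity) has dimensions [L T^-1].

Left side: [M]
Right side: [M]

Both sides have the same dimensions, so the equation is dimensionally consistent.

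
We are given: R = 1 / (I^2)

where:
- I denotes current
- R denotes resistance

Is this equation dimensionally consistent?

No

I (current) has dimensions [I].
R (resistance) has dimensions [I^-2 L^2 M T^-3].

Left side: [I^-2 L^2 M T^-3]
Right side: [I^-2]

The two sides have different dimensions, so the equation is NOT dimensionally consistent.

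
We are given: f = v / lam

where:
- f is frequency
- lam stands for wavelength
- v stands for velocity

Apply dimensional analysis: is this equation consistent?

Yes

f (frequency) has dimensions [T^-1].
lam (wavelength) has dimensions [L].
v (velocity) has dimensions [L T^-1].

Left side: [T^-1]
Right side: [T^-1]

Both sides have the same dimensions, so the equation is dimensionally consistent.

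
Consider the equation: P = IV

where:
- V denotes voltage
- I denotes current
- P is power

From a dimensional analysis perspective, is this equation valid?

Yes

V (voltage) has dimensions [I^-1 L^2 M T^-3].
I (current) has dimensions [I].
P (power) has dimensions [L^2 M T^-3].

Left side: [L^2 M T^-3]
Right side: [L^2 M T^-3]

Both sides have the same dimensions, so the equation is dimensionally consistent.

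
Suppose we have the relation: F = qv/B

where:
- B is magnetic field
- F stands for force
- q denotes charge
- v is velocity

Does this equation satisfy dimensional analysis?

No

B (magnetic field) has dimensions [I^-1 M T^-2].
F (force) has dimensions [L M T^-2].
q (charge) has dimensions [I T].
v (velocity) has dimensions [L T^-1].

Left side: [L M T^-2]
Right side: [I^2 L M^-1 T^2]

The two sides have different dimensions, so the equation is NOT dimensionally consistent.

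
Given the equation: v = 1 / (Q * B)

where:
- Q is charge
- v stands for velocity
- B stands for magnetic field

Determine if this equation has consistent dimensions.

No

Q (charge) has dimensions [I T].
v (velocity) has dimensions [L T^-1].
B (magnetic field) has dimensions [I^-1 M T^-2].

Left side: [L T^-1]
Right side: [M^-1 T]

The two sides have different dimensions, so the equation is NOT dimensionally consistent.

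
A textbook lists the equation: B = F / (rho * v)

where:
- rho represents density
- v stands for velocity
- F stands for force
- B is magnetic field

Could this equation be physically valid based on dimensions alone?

No

rho (density) has dimensions [L^-3 M].
v (velocity) has dimensions [L T^-1].
F (force) has dimensions [L M T^-2].
B (magnetic field) has dimensions [I^-1 M T^-2].

Left side: [I^-1 M T^-2]
Right side: [L^3 T^-1]

The two sides have different dimensions, so the equation is NOT dimensionally consistent.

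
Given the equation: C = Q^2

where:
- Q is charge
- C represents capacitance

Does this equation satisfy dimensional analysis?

No

Q (charge) has dimensions [I T].
C (capacitance) has dimensions [I^2 L^-2 M^-1 T^4].

Left side: [I^2 L^-2 M^-1 T^4]
Right side: [I^2 T^2]

The two sides have different dimensions, so the equation is NOT dimensionally consistent.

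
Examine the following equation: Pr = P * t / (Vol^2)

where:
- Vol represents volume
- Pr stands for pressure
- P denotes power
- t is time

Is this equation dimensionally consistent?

No

Vol (volume) has dimensions [L^3].
Pr (pressure) has dimensions [L^-1 M T^-2].
P (power) has dimensions [L^2 M T^-3].
t (time) has dimensions [T].

Left side: [L^-1 M T^-2]
Right side: [L^-4 M T^-2]

The two sides have different dimensions, so the equation is NOT dimensionally consistent.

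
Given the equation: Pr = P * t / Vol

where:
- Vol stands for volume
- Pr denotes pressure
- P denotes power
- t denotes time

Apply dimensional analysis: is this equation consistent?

Yes

Vol (volume) has dimensions [L^3].
Pr (pressure) has dimensions [L^-1 M T^-2].
P (power) has dimensions [L^2 M T^-3].
t (time) has dimensions [T].

Left side: [L^-1 M T^-2]
Right side: [L^-1 M T^-2]

Both sides have the same dimensions, so the equation is dimensionally consistent.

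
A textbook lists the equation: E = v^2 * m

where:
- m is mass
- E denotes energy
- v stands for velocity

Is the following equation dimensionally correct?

Yes

m (mass) has dimensions [M].
E (energy) has dimensions [L^2 M T^-2].
v (velocity) has dimensions [L T^-1].

Left side: [L^2 M T^-2]
Right side: [L^2 M T^-2]

Both sides have the same dimensions, so the equation is dimensionally consistent.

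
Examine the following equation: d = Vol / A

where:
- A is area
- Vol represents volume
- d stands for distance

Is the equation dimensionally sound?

Yes

A (area) has dimensions [L^2].
Vol (volume) has dimensions [L^3].
d (distance) has dimensions [L].

Left side: [L]
Right side: [L]

Both sides have the same dimensions, so the equation is dimensionally consistent.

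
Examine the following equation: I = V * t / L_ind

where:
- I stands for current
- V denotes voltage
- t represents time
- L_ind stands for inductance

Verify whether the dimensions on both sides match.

Yes

I (current) has dimensions [I].
V (voltage) has dimensions [I^-1 L^2 M T^-3].
t (time) has dimensions [T].
L_ind (inductance) has dimensions [I^-2 L^2 M T^-2].

Left side: [I]
Right side: [I]

Both sides have the same dimensions, so the equation is dimensionally consistent.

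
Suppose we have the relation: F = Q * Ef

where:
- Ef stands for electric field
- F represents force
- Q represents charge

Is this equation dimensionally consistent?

Yes

Ef (electric field) has dimensions [I^-1 L M T^-3].
F (force) has dimensions [L M T^-2].
Q (charge) has dimensions [I T].

Left side: [L M T^-2]
Right side: [L M T^-2]

Both sides have the same dimensions, so the equation is dimensionally consistent.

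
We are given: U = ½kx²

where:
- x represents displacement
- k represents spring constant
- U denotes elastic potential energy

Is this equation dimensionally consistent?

Yes

x (displacement) has dimensions [L].
k (spring constant) has dimensions [M T^-2].
U (elastic potential energy) has dimensions [L^2 M T^-2].

Left side: [L^2 M T^-2]
Right side: [L^2 M T^-2]

Both sides have the same dimensions, so the equation is dimensionally consistent.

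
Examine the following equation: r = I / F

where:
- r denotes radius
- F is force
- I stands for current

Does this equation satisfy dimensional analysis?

No

r (radius) has dimensions [L].
F (force) has dimensions [L M T^-2].
I (current) has dimensions [I].

Left side: [L]
Right side: [I L^-1 M^-1 T^2]

The two sides have different dimensions, so the equation is NOT dimensionally consistent.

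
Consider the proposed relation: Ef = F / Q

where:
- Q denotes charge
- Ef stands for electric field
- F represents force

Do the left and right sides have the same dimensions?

Yes

Q (charge) has dimensions [I T].
Ef (electric field) has dimensions [I^-1 L M T^-3].
F (force) has dimensions [L M T^-2].

Left side: [I^-1 L M T^-3]
Right side: [I^-1 L M T^-3]

Both sides have the same dimensions, so the equation is dimensionally consistent.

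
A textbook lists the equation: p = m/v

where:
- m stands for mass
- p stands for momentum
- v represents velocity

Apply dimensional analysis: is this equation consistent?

No

m (mass) has dimensions [M].
p (momentum) has dimensions [L M T^-1].
v (velocity) has dimensions [L T^-1].

Left side: [L M T^-1]
Right side: [L^-1 M T]

The two sides have different dimensions, so the equation is NOT dimensionally consistent.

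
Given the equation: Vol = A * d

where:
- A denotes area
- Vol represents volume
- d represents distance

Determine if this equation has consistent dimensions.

Yes

A (area) has dimensions [L^2].
Vol (volume) has dimensions [L^3].
d (distance) has dimensions [L].

Left side: [L^3]
Right side: [L^3]

Both sides have the same dimensions, so the equation is dimensionally consistent.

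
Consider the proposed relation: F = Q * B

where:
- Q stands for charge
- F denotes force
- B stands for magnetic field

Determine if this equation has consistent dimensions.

No

Q (charge) has dimensions [I T].
F (force) has dimensions [L M T^-2].
B (magnetic field) has dimensions [I^-1 M T^-2].

Left side: [L M T^-2]
Right side: [M T^-1]

The two sides have different dimensions, so the equation is NOT dimensionally consistent.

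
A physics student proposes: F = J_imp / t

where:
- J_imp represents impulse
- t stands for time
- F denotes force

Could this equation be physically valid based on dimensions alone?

Yes

J_imp (impulse) has dimensions [L M T^-1].
t (time) has dimensions [T].
F (force) has dimensions [L M T^-2].

Left side: [L M T^-2]
Right side: [L M T^-2]

Both sides have the same dimensions, so the equation is dimensionally consistent.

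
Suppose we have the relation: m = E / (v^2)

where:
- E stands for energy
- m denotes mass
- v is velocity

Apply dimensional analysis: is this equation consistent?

Yes

E (energy) has dimensions [L^2 M T^-2].
m (mass) has dimensions [M].
v (velocity) has dimensions [L T^-1].

Left side: [M]
Right side: [M]

Both sides have the same dimensions, so the equation is dimensionally consistent.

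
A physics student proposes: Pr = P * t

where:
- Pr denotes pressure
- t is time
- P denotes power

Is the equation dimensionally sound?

No

Pr (pressure) has dimensions [L^-1 M T^-2].
t (time) has dimensions [T].
P (power) has dimensions [L^2 M T^-3].

Left side: [L^-1 M T^-2]
Right side: [L^2 M T^-2]

The two sides have different dimensions, so the equation is NOT dimensionally consistent.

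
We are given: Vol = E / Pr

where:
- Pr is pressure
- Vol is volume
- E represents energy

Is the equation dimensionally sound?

Yes

Pr (pressure) has dimensions [L^-1 M T^-2].
Vol (volume) has dimensions [L^3].
E (energy) has dimensions [L^2 M T^-2].

Left side: [L^3]
Right side: [L^3]

Both sides have the same dimensions, so the equation is dimensionally consistent.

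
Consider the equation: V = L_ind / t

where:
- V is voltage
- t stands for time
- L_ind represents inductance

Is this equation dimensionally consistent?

No

V (voltage) has dimensions [I^-1 L^2 M T^-3].
t (time) has dimensions [T].
L_ind (inductance) has dimensions [I^-2 L^2 M T^-2].

Left side: [I^-1 L^2 M T^-3]
Right side: [I^-2 L^2 M T^-3]

The two sides have different dimensions, so the equation is NOT dimensionally consistent.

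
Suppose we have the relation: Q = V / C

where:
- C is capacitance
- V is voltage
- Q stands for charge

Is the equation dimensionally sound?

No

C (capacitance) has dimensions [I^2 L^-2 M^-1 T^4].
V (voltage) has dimensions [I^-1 L^2 M T^-3].
Q (charge) has dimensions [I T].

Left side: [I T]
Right side: [I^-3 L^4 M^2 T^-7]

The two sides have different dimensions, so the equation is NOT dimensionally consistent.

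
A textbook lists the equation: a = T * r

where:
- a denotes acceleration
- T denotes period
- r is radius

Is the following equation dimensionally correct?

No

a (acceleration) has dimensions [L T^-2].
T (period) has dimensions [T].
r (radius) has dimensions [L].

Left side: [L T^-2]
Right side: [L T]

The two sides have different dimensions, so the equation is NOT dimensionally consistent.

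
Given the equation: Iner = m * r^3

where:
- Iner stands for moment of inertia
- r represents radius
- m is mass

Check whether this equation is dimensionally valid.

No

Iner (moment of inertia) has dimensions [L^2 M].
r (radius) has dimensions [L].
m (mass) has dimensions [M].

Left side: [L^2 M]
Right side: [L^3 M]

The two sides have different dimensions, so the equation is NOT dimensionally consistent.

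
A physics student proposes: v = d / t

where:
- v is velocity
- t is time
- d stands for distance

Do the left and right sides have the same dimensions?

Yes

v (velocity) has dimensions [L T^-1].
t (time) has dimensions [T].
d (distance) has dimensions [L].

Left side: [L T^-1]
Right side: [L T^-1]

Both sides have the same dimensions, so the equation is dimensionally consistent.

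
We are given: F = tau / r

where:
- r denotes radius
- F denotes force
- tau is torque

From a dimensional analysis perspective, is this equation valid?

Yes

r (radius) has dimensions [L].
F (force) has dimensions [L M T^-2].
tau (torque) has dimensions [L^2 M T^-2].

Left side: [L M T^-2]
Right side: [L M T^-2]

Both sides have the same dimensions, so the equation is dimensionally consistent.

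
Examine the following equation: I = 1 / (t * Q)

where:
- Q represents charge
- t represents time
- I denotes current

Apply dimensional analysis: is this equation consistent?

No

Q (charge) has dimensions [I T].
t (time) has dimensions [T].
I (current) has dimensions [I].

Left side: [I]
Right side: [I^-1 T^-2]

The two sides have different dimensions, so the equation is NOT dimensionally consistent.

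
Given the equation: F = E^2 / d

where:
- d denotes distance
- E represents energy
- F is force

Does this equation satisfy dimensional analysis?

No

d (distance) has dimensions [L].
E (energy) has dimensions [L^2 M T^-2].
F (force) has dimensions [L M T^-2].

Left side: [L M T^-2]
Right side: [L^3 M^2 T^-4]

The two sides have different dimensions, so the equation is NOT dimensionally consistent.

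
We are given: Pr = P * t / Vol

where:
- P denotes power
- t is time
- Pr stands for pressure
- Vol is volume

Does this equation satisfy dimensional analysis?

Yes

P (power) has dimensions [L^2 M T^-3].
t (time) has dimensions [T].
Pr (pressure) has dimensions [L^-1 M T^-2].
Vol (volume) has dimensions [L^3].

Left side: [L^-1 M T^-2]
Right side: [L^-1 M T^-2]

Both sides have the same dimensions, so the equation is dimensionally consistent.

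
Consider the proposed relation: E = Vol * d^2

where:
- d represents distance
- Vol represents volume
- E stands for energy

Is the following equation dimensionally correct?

No

d (distance) has dimensions [L].
Vol (volume) has dimensions [L^3].
E (energy) has dimensions [L^2 M T^-2].

Left side: [L^2 M T^-2]
Right side: [L^5]

The two sides have different dimensions, so the equation is NOT dimensionally consistent.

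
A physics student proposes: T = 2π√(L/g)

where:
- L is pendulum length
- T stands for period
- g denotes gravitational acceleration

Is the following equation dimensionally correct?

Yes

L (pendulum length) has dimensions [L].
T (period) has dimensions [T].
g (gravitational acceleration) has dimensions [L T^-2].

Left side: [T]
Right side: [T]

Both sides have the same dimensions, so the equation is dimensionally consistent.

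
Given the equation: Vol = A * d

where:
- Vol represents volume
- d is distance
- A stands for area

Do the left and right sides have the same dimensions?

Yes

Vol (volume) has dimensions [L^3].
d (distance) has dimensions [L].
A (area) has dimensions [L^2].

Left side: [L^3]
Right side: [L^3]

Both sides have the same dimensions, so the equation is dimensionally consistent.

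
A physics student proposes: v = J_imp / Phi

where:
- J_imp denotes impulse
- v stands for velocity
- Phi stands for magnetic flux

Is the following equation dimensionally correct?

No

J_imp (impulse) has dimensions [L M T^-1].
v (velocity) has dimensions [L T^-1].
Phi (magnetic flux) has dimensions [I^-1 L^2 M T^-2].

Left side: [L T^-1]
Right side: [I L^-1 T]

The two sides have different dimensions, so the equation is NOT dimensionally consistent.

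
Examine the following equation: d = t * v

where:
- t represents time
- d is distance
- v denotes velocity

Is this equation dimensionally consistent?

Yes

t (time) has dimensions [T].
d (distance) has dimensions [L].
v (velocity) has dimensions [L T^-1].

Left side: [L]
Right side: [L]

Both sides have the same dimensions, so the equation is dimensionally consistent.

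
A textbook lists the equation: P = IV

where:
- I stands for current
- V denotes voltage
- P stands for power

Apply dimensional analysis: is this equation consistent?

Yes

I (current) has dimensions [I].
V (voltage) has dimensions [I^-1 L^2 M T^-3].
P (power) has dimensions [L^2 M T^-3].

Left side: [L^2 M T^-3]
Right side: [L^2 M T^-3]

Both sides have the same dimensions, so the equation is dimensionally consistent.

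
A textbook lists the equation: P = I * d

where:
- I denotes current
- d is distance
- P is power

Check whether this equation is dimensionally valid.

No

I (current) has dimensions [I].
d (distance) has dimensions [L].
P (power) has dimensions [L^2 M T^-3].

Left side: [L^2 M T^-3]
Right side: [I L]

The two sides have different dimensions, so the equation is NOT dimensionally consistent.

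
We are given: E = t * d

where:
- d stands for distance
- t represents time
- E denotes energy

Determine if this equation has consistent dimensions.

No

d (distance) has dimensions [L].
t (time) has dimensions [T].
E (energy) has dimensions [L^2 M T^-2].

Left side: [L^2 M T^-2]
Right side: [L T]

The two sides have different dimensions, so the equation is NOT dimensionally consistent.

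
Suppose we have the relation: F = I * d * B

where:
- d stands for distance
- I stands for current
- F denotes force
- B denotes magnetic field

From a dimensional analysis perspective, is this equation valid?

Yes

d (distance) has dimensions [L].
I (current) has dimensions [I].
F (force) has dimensions [L M T^-2].
B (magnetic field) has dimensions [I^-1 M T^-2].

Left side: [L M T^-2]
Right side: [L M T^-2]

Both sides have the same dimensions, so the equation is dimensionally consistent.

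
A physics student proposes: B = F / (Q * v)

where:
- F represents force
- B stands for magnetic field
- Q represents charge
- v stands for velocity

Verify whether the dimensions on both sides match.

Yes

F (force) has dimensions [L M T^-2].
B (magnetic field) has dimensions [I^-1 M T^-2].
Q (charge) has dimensions [I T].
v (velocity) has dimensions [L T^-1].

Left side: [I^-1 M T^-2]
Right side: [I^-1 M T^-2]

Both sides have the same dimensions, so the equation is dimensionally consistent.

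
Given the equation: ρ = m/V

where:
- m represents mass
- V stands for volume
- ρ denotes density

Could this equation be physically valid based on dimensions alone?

Yes

m (mass) has dimensions [M].
V (volume) has dimensions [L^3].
ρ (density) has dimensions [L^-3 M].

Left side: [L^-3 M]
Right side: [L^-3 M]

Both sides have the same dimensions, so the equation is dimensionally consistent.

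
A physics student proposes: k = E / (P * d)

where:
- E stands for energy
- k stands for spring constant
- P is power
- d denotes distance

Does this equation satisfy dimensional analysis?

No

E (energy) has dimensions [L^2 M T^-2].
k (spring constant) has dimensions [M T^-2].
P (power) has dimensions [L^2 M T^-3].
d (distance) has dimensions [L].

Left side: [M T^-2]
Right side: [L^-1 T]

The two sides have different dimensions, so the equation is NOT dimensionally consistent.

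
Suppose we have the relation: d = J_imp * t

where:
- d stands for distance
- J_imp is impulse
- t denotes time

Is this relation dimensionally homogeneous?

No

d (distance) has dimensions [L].
J_imp (impulse) has dimensions [L M T^-1].
t (time) has dimensions [T].

Left side: [L]
Right side: [L M]

The two sides have different dimensions, so the equation is NOT dimensionally consistent.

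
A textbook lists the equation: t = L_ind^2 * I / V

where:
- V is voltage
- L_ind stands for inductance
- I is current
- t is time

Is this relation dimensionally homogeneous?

No

V (voltage) has dimensions [I^-1 L^2 M T^-3].
L_ind (inductance) has dimensions [I^-2 L^2 M T^-2].
I (current) has dimensions [I].
t (time) has dimensions [T].

Left side: [T]
Right side: [I^-2 L^2 M T^-1]

The two sides have different dimensions, so the equation is NOT dimensionally consistent.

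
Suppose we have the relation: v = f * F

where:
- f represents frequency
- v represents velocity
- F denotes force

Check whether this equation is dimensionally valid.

No

f (frequency) has dimensions [T^-1].
v (velocity) has dimensions [L T^-1].
F (force) has dimensions [L M T^-2].

Left side: [L T^-1]
Right side: [L M T^-3]

The two sides have different dimensions, so the equation is NOT dimensionally consistent.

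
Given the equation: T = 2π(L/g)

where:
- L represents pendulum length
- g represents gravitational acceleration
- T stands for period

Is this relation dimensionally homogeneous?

No

L (pendulum length) has dimensions [L].
g (gravitational acceleration) has dimensions [L T^-2].
T (period) has dimensions [T].

Left side: [T]
Right side: [T^2]

The two sides have different dimensions, so the equation is NOT dimensionally consistent.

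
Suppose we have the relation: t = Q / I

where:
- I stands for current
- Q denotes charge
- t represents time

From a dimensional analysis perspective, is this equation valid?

Yes

I (current) has dimensions [I].
Q (charge) has dimensions [I T].
t (time) has dimensions [T].

Left side: [T]
Right side: [T]

Both sides have the same dimensions, so the equation is dimensionally consistent.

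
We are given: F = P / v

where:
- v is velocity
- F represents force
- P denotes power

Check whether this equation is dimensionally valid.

Yes

v (velocity) has dimensions [L T^-1].
F (force) has dimensions [L M T^-2].
P (power) has dimensions [L^2 M T^-3].

Left side: [L M T^-2]
Right side: [L M T^-2]

Both sides have the same dimensions, so the equation is dimensionally consistent.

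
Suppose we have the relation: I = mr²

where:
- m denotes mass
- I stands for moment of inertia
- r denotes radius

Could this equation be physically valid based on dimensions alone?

Yes

m (mass) has dimensions [M].
I (moment of inertia) has dimensions [L^2 M].
r (radius) has dimensions [L].

Left side: [L^2 M]
Right side: [L^2 M]

Both sides have the same dimensions, so the equation is dimensionally consistent.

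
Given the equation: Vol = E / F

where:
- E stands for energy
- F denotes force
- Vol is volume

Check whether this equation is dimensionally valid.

No

E (energy) has dimensions [L^2 M T^-2].
F (force) has dimensions [L M T^-2].
Vol (volume) has dimensions [L^3].

Left side: [L^3]
Right side: [L]

The two sides have different dimensions, so the equation is NOT dimensionally consistent.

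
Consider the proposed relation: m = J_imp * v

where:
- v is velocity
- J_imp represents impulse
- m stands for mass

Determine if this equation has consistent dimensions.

No

v (velocity) has dimensions [L T^-1].
J_imp (impulse) has dimensions [L M T^-1].
m (mass) has dimensions [M].

Left side: [M]
Right side: [L^2 M T^-2]

The two sides have different dimensions, so the equation is NOT dimensionally consistent.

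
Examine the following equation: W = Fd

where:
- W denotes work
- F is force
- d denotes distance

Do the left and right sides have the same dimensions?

Yes

W (work) has dimensions [L^2 M T^-2].
F (force) has dimensions [L M T^-2].
d (distance) has dimensions [L].

Left side: [L^2 M T^-2]
Right side: [L^2 M T^-2]

Both sides have the same dimensions, so the equation is dimensionally consistent.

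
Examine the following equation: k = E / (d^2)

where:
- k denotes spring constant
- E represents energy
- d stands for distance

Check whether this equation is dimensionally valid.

Yes

k (spring constant) has dimensions [M T^-2].
E (energy) has dimensions [L^2 M T^-2].
d (distance) has dimensions [L].

Left side: [M T^-2]
Right side: [M T^-2]

Both sides have the same dimensions, so the equation is dimensionally consistent.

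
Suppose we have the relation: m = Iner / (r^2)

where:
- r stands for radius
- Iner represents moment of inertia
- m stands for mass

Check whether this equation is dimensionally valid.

Yes

r (radius) has dimensions [L].
Iner (moment of inertia) has dimensions [L^2 M].
m (mass) has dimensions [M].

Left side: [M]
Right side: [M]

Both sides have the same dimensions, so the equation is dimensionally consistent.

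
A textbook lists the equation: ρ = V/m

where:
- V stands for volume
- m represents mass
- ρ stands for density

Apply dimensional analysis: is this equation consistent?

No

V (volume) has dimensions [L^3].
m (mass) has dimensions [M].
ρ (density) has dimensions [L^-3 M].

Left side: [L^-3 M]
Right side: [L^3 M^-1]

The two sides have different dimensions, so the equation is NOT dimensionally consistent.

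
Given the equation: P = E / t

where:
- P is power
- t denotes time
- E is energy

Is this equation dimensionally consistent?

Yes

P (power) has dimensions [L^2 M T^-3].
t (time) has dimensions [T].
E (energy) has dimensions [L^2 M T^-2].

Left side: [L^2 M T^-3]
Right side: [L^2 M T^-3]

Both sides have the same dimensions, so the equation is dimensionally consistent.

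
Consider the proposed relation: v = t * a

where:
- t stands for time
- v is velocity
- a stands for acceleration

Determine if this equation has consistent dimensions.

Yes

t (time) has dimensions [T].
v (velocity) has dimensions [L T^-1].
a (acceleration) has dimensions [L T^-2].

Left side: [L T^-1]
Right side: [L T^-1]

Both sides have the same dimensions, so the equation is dimensionally consistent.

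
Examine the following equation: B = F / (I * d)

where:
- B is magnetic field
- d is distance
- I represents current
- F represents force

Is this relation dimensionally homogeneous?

Yes

B (magnetic field) has dimensions [I^-1 M T^-2].
d (distance) has dimensions [L].
I (current) has dimensions [I].
F (force) has dimensions [L M T^-2].

Left side: [I^-1 M T^-2]
Right side: [I^-1 M T^-2]

Both sides have the same dimensions, so the equation is dimensionally consistent.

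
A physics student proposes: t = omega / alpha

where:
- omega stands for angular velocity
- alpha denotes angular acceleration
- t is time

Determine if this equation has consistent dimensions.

Yes

omega (angular velocity) has dimensions [T^-1].
alpha (angular acceleration) has dimensions [T^-2].
t (time) has dimensions [T].

Left side: [T]
Right side: [T]

Both sides have the same dimensions, so the equation is dimensionally consistent.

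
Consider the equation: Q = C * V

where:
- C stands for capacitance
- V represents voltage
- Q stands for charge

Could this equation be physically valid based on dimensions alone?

Yes

C (capacitance) has dimensions [I^2 L^-2 M^-1 T^4].
V (voltage) has dimensions [I^-1 L^2 M T^-3].
Q (charge) has dimensions [I T].

Left side: [I T]
Right side: [I T]

Both sides have the same dimensions, so the equation is dimensionally consistent.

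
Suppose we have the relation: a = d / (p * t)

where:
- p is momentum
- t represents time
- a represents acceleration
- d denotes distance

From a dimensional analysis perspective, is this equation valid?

No

p (momentum) has dimensions [L M T^-1].
t (time) has dimensions [T].
a (acceleration) has dimensions [L T^-2].
d (distance) has dimensions [L].

Left side: [L T^-2]
Right side: [M^-1]

The two sides have different dimensions, so the equation is NOT dimensionally consistent.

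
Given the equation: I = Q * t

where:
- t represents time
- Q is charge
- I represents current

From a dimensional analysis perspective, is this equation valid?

No

t (time) has dimensions [T].
Q (charge) has dimensions [I T].
I (current) has dimensions [I].

Left side: [I]
Right side: [I T^2]

The two sides have different dimensions, so the equation is NOT dimensionally consistent.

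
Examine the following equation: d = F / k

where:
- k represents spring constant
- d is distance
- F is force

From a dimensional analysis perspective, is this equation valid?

Yes

k (spring constant) has dimensions [M T^-2].
d (distance) has dimensions [L].
F (force) has dimensions [L M T^-2].

Left side: [L]
Right side: [L]

Both sides have the same dimensions, so the equation is dimensionally consistent.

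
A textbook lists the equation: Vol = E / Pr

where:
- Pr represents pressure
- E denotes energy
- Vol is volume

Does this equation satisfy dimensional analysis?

Yes

Pr (pressure) has dimensions [L^-1 M T^-2].
E (energy) has dimensions [L^2 M T^-2].
Vol (volume) has dimensions [L^3].

Left side: [L^3]
Right side: [L^3]

Both sides have the same dimensions, so the equation is dimensionally consistent.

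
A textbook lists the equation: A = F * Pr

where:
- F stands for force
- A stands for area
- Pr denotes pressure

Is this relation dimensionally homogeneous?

No

F (force) has dimensions [L M T^-2].
A (area) has dimensions [L^2].
Pr (pressure) has dimensions [L^-1 M T^-2].

Left side: [L^2]
Right side: [M^2 T^-4]

The two sides have different dimensions, so the equation is NOT dimensionally consistent.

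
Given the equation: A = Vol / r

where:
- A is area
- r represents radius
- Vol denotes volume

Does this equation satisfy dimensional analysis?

Yes

A (area) has dimensions [L^2].
r (radius) has dimensions [L].
Vol (volume) has dimensions [L^3].

Left side: [L^2]
Right side: [L^2]

Both sides have the same dimensions, so the equation is dimensionally consistent.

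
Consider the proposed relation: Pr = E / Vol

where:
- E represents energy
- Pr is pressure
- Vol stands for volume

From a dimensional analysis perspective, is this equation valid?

Yes

E (energy) has dimensions [L^2 M T^-2].
Pr (pressure) has dimensions [L^-1 M T^-2].
Vol (volume) has dimensions [L^3].

Left side: [L^-1 M T^-2]
Right side: [L^-1 M T^-2]

Both sides have the same dimensions, so the equation is dimensionally consistent.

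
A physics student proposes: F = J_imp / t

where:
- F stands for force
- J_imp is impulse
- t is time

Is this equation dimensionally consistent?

Yes

F (force) has dimensions [L M T^-2].
J_imp (impulse) has dimensions [L M T^-1].
t (time) has dimensions [T].

Left side: [L M T^-2]
Right side: [L M T^-2]

Both sides have the same dimensions, so the equation is dimensionally consistent.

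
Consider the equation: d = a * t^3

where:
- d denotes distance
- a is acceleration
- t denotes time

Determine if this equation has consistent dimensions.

No

d (distance) has dimensions [L].
a (acceleration) has dimensions [L T^-2].
t (time) has dimensions [T].

Left side: [L]
Right side: [L T]

The two sides have different dimensions, so the equation is NOT dimensionally consistent.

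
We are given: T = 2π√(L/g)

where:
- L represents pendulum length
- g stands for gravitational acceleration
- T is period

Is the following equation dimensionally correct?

Yes

L (pendulum length) has dimensions [L].
g (gravitational acceleration) has dimensions [L T^-2].
T (period) has dimensions [T].

Left side: [T]
Right side: [T]

Both sides have the same dimensions, so the equation is dimensionally consistent.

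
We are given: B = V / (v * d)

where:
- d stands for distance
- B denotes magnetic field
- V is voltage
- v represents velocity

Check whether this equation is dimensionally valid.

Yes

d (distance) has dimensions [L].
B (magnetic field) has dimensions [I^-1 M T^-2].
V (voltage) has dimensions [I^-1 L^2 M T^-3].
v (velocity) has dimensions [L T^-1].

Left side: [I^-1 M T^-2]
Right side: [I^-1 M T^-2]

Both sides have the same dimensions, so the equation is dimensionally consistent.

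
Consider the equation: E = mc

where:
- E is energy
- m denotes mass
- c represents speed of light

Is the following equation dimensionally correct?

No

E (energy) has dimensions [L^2 M T^-2].
m (mass) has dimensions [M].
c (speed of light) has dimensions [L T^-1].

Left side: [L^2 M T^-2]
Right side: [L M T^-1]

The two sides have different dimensions, so the equation is NOT dimensionally consistent.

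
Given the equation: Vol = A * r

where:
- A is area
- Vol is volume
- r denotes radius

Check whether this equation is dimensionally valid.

Yes

A (area) has dimensions [L^2].
Vol (volume) has dimensions [L^3].
r (radius) has dimensions [L].

Left side: [L^3]
Right side: [L^3]

Both sides have the same dimensions, so the equation is dimensionally consistent.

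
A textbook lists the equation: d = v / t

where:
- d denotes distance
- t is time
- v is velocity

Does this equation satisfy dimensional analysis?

No

d (distance) has dimensions [L].
t (time) has dimensions [T].
v (velocity) has dimensions [L T^-1].

Left side: [L]
Right side: [L T^-2]

The two sides have different dimensions, so the equation is NOT dimensionally consistent.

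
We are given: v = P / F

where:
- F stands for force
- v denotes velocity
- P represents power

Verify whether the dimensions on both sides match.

Yes

F (force) has dimensions [L M T^-2].
v (velocity) has dimensions [L T^-1].
P (power) has dimensions [L^2 M T^-3].

Left side: [L T^-1]
Right side: [L T^-1]

Both sides have the same dimensions, so the equation is dimensionally consistent.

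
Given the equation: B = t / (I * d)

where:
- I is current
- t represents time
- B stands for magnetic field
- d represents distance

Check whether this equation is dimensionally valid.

No

I (current) has dimensions [I].
t (time) has dimensions [T].
B (magnetic field) has dimensions [I^-1 M T^-2].
d (distance) has dimensions [L].

Left side: [I^-1 M T^-2]
Right side: [I^-1 L^-1 T]

The two sides have different dimensions, so the equation is NOT dimensionally consistent.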